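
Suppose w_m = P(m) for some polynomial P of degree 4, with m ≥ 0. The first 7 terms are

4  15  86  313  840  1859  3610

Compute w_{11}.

1st diffs: 11, 71, 227, 527, 1019, 1751.
2nd diffs: 60, 156, 300, 492, 732.
3rd diffs: 96, 144, 192, 240.
4th diffs: 48, 48, 48 (constant).
Newton forward-difference form: w_m = 4 + 11·C(m,1) + 60·C(m,2) + 96·C(m,3) + 48·C(m,4).
At m = 11: m = 11, so w_{11} = 4 + 121 + 3300 + 15840 + 15840 = 35105.

35105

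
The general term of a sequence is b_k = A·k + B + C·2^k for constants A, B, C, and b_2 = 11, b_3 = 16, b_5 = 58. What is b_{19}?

1048528

The three given values yield: 2A + B + 4C = 11; 3A + B + 8C = 16; 5A + B + 32C = 58.
Subtracting the first from the second: A + 4C = 5.
Subtracting the second from the third: 2A + 24C = 42.
Solving: C = 2, A = -3, then B = 9.
Hence b_{19} = -3·19 + 9 + 2·524288 = 1048528.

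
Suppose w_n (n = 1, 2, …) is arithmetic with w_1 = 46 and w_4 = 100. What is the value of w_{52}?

964

Common difference d = (100 - 46) / (4 - 1) = 18.
w_n = 46 + (n - 1)·18.
w_{52} = 46 + 51·18 = 964.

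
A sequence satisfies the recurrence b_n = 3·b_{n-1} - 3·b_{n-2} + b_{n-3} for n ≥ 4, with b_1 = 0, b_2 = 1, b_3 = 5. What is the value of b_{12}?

176

Iterate the recurrence:
b_4 = 12; b_5 = 22; b_6 = 35; b_7 = 51; b_8 = 70; b_9 = 92; b_{10} = 117; b_{11} = 145; b_{12} = 176.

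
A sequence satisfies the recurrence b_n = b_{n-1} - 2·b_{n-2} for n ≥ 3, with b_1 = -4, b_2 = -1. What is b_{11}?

Compute successive terms:
b_3 = 7; b_4 = 9; b_5 = -5; b_6 = -23; b_7 = -13; b_8 = 33; b_9 = 59; b_{10} = -7; b_{11} = -125.

-125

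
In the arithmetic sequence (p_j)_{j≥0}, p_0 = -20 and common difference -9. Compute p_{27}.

p_j = -20 + (j - 0)·(-9).
p_{27} = -20 + 27·(-9) = -263.

-263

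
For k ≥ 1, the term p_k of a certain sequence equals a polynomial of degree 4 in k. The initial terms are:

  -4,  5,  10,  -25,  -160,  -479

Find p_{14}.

-27655

1st diffs: 9, 5, -35, -135, -319.
2nd diffs: -4, -40, -100, -184.
3rd diffs: -36, -60, -84.
4th diffs: -24, -24 (constant).
Newton forward-difference form: p_k = -4 + 9·C(k-1,1) + (-4)·C(k-1,2) + (-36)·C(k-1,3) + (-24)·C(k-1,4).
At k = 14: k-1 = 13, so p_{14} = -4 + 117 - 312 - 10296 - 17160 = -27655.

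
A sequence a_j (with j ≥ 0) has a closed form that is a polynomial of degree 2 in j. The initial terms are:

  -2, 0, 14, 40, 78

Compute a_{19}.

2088

1st diffs: 2, 14, 26, 38.
2nd diffs: 12, 12, 12 (constant).
So a_j = 6j^2 - 4j - 2.
Evaluating at j = 19 gives a_{19} = 2088.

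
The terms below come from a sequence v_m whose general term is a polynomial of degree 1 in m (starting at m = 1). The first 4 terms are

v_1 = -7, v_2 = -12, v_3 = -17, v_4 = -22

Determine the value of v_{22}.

-112

1st diffs: -5, -5, -5 (constant).
So v_m = -5m - 2.
Evaluating at m = 22 gives v_{22} = -112.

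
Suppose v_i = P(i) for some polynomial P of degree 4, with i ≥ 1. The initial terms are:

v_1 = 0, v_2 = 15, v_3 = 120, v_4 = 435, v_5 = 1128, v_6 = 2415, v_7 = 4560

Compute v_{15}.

1st diffs: 15, 105, 315, 693, 1287, 2145.
2nd diffs: 90, 210, 378, 594, 858.
3rd diffs: 120, 168, 216, 264.
4th diffs: 48, 48, 48 (constant).
So v_i = 2i^4 - 5i^2 + 3.
Evaluating at i = 15 gives v_{15} = 100128.

100128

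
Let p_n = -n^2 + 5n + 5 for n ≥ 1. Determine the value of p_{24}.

p_{24} = -1·24^2 + 5·24 + 5 = -451.

-451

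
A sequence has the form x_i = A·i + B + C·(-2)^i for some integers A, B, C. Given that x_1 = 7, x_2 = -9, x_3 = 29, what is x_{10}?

Write the equations: A + B - 2C = 7; 2A + B + 4C = -9; 3A + B - 8C = 29.
Subtracting the first from the second: A + 6C = -16.
Subtracting the second from the third: A - 12C = 38.
Solving: C = -3, A = 2, then B = -1.
Hence x_{10} = 2·10 + (-1) + (-3)·1024 = -3053.

-3053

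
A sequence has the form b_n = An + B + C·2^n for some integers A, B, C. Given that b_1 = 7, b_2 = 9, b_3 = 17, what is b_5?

81

The three given values yield: A + B + 2C = 7; 2A + B + 4C = 9; 3A + B + 8C = 17.
Subtracting the first from the second: A + 2C = 2.
Subtracting the second from the third: A + 4C = 8.
Solving: C = 3, A = -4, then B = 5.
So b_n = -4·n + 5 + 3·2^n; at n=5 this is 81.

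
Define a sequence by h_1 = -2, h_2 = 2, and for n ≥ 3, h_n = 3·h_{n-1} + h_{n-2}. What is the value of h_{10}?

Applying the relation repeatedly:
h_3 = 4, h_4 = 14, h_5 = 46, h_6 = 152, h_7 = 502, h_8 = 1658, h_9 = 5476, h_{10} = 18086.

18086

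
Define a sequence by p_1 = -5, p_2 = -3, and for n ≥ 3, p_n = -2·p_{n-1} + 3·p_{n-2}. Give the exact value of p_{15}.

-2391489

Iterate the recurrence:
p_3 = -9, p_4 = 9, p_5 = -45, …, p_{12} = 88569, p_{13} = -265725, p_{14} = 797157, p_{15} = -2391489.
(Characteristic roots are 1 and -3.)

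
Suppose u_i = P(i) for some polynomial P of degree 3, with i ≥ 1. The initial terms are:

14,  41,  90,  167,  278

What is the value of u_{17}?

1st diffs: 27, 49, 77, 111.
2nd diffs: 22, 28, 34.
3rd diffs: 6, 6 (constant).
Newton forward-difference form: u_i = 14 + 27·C(i-1,1) + 22·C(i-1,2) + 6·C(i-1,3).
At i = 17: i-1 = 16, so u_{17} = 14 + 432 + 2640 + 3360 = 6446.

6446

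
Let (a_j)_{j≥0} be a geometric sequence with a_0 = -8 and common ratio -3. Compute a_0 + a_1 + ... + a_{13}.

9565936

a_j = (-8)·(-3)^(j-0).
S = (-8)·((-3)^14 - 1)/(-3 - 1) = (-8)·(4782969 - 1)/(-4) = 9565936.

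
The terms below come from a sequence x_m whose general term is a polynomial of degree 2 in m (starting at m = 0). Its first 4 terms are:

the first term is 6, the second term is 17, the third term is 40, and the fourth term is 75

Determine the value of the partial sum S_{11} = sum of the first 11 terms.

2651

1st diffs: 11, 23, 35.
2nd diffs: 12, 12 (constant).
So x_m = 6m^2 + 5m + 6.
Continuing: …, 122, 181, 252, 335, …, x_{10} = 656.
Summing m = 0..10 (11 terms) gives 2651.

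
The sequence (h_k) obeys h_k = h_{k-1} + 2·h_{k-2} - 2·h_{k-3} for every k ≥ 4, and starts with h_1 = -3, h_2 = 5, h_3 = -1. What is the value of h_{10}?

155

Applying the relation repeatedly:
h_4 = 15  h_5 = 3  h_6 = 35  h_7 = 11  h_8 = 75  h_9 = 27  h_{10} = 155.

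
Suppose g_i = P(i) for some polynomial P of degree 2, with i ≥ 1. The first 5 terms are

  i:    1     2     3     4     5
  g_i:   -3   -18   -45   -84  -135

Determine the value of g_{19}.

-2109

1st diffs: -15, -27, -39, -51.
2nd diffs: -12, -12, -12 (constant).
Newton forward-difference form: g_i = -3 + (-15)·C(i-1,1) + (-12)·C(i-1,2).
At i = 19: i-1 = 18, so g_{19} = -3 - 270 - 1836 = -2109.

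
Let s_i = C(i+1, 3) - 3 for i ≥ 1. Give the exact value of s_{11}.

217

C(12, 3) = 220, so s_{11} = 217.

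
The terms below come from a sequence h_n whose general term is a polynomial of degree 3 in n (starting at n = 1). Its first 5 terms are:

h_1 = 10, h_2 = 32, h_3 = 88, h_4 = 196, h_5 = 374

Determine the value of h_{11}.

3920

1st diffs: 22, 56, 108, 178.
2nd diffs: 34, 52, 70.
3rd diffs: 18, 18 (constant).
So h_n = 3n^3 - n^2 + 4n + 4.
Evaluating at n = 11 gives h_{11} = 3920.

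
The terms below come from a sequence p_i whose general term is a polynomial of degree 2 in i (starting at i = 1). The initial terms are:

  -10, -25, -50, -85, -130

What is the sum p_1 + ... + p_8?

1st diffs: -15, -25, -35, -45.
2nd diffs: -10, -10, -10 (constant).
So p_i = -5i^2 - 5.
Continuing: -185, -250, -325.
Summing i = 1..8 (8 terms) gives -1060.

-1060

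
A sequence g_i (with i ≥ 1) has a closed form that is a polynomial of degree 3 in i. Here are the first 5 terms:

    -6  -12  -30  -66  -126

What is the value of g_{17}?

-4902

1st diffs: -6, -18, -36, -60.
2nd diffs: -12, -18, -24.
3rd diffs: -6, -6 (constant).
Newton forward-difference form: g_i = -6 + (-6)·C(i-1,1) + (-12)·C(i-1,2) + (-6)·C(i-1,3).
At i = 17: i-1 = 16, so g_{17} = -6 - 96 - 1440 - 3360 = -4902.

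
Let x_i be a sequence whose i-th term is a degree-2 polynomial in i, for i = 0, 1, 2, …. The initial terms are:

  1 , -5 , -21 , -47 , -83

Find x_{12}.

1st diffs: -6, -16, -26, -36.
2nd diffs: -10, -10, -10 (constant).
Newton forward-difference form: x_i = 1 + (-6)·C(i,1) + (-10)·C(i,2).
At i = 12: i = 12, so x_{12} = 1 - 72 - 660 = -731.

-731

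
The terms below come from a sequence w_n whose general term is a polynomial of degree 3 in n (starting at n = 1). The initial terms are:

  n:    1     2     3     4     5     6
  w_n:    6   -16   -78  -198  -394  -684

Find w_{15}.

-10494

1st diffs: -22, -62, -120, -196, -290.
2nd diffs: -40, -58, -76, -94.
3rd diffs: -18, -18, -18 (constant).
So w_n = -3n^3 - 2n^2 + 5n + 6.
Evaluating at n = 15 gives w_{15} = -10494.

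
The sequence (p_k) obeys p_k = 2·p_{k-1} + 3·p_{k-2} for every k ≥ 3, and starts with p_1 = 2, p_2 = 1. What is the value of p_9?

Applying the relation repeatedly:
p_3 = 8  p_4 = 19  p_5 = 62  p_6 = 181  p_7 = 548  p_8 = 1639  p_9 = 4922.
(Characteristic roots are 3 and -1.)

4922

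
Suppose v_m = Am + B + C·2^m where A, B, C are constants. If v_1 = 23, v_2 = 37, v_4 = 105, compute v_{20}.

5242969

The three given values yield: A + B + 2C = 23; 2A + B + 4C = 37; 4A + B + 16C = 105.
Subtracting the first from the second: A + 2C = 14.
Subtracting the second from the third: 2A + 12C = 68.
Solving: C = 5, A = 4, then B = 9.
Hence v_{20} = 4·20 + 9 + 5·1048576 = 5242969.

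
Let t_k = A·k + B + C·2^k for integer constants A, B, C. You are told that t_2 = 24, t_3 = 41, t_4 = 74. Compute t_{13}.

Plug in k = 2, 3, 4: 2A + B + 4C = 24; 3A + B + 8C = 41; 4A + B + 16C = 74.
Subtracting the first from the second: A + 4C = 17.
Subtracting the second from the third: A + 8C = 33.
Solving: C = 4, A = 1, then B = 6.
So t_k = 1·k + 6 + 4·2^k; at k=13 this is 32787.

32787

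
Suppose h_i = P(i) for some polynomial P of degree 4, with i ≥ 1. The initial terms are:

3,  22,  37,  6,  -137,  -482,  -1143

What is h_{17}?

-67373

1st diffs: 19, 15, -31, -143, -345, -661.
2nd diffs: -4, -46, -112, -202, -316.
3rd diffs: -42, -66, -90, -114.
4th diffs: -24, -24, -24 (constant).
So h_i = -i^4 + 3i^3 + 5i^2 - 2i - 2.
Evaluating at i = 17 gives h_{17} = -67373.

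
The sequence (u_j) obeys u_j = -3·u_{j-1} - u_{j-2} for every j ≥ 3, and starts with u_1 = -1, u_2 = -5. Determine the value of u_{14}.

-653333

Iterate the recurrence:
u_3 = 16;  u_4 = -43;  u_5 = 113;  …;  u_{11} = 36409;  u_{12} = -95320;  u_{13} = 249551;  u_{14} = -653333.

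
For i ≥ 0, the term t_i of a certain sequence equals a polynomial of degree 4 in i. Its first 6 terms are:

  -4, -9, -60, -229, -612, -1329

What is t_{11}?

-22389

1st diffs: -5, -51, -169, -383, -717.
2nd diffs: -46, -118, -214, -334.
3rd diffs: -72, -96, -120.
4th diffs: -24, -24 (constant).
So t_i = -i^4 - 6i^3 + 2i^2 - 4.
Evaluating at i = 11 gives t_{11} = -22389.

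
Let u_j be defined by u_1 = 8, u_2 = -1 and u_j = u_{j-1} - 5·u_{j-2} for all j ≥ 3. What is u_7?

Applying the relation repeatedly:
u_3 = -41  u_4 = -36  u_5 = 169  u_6 = 349  u_7 = -496.

-496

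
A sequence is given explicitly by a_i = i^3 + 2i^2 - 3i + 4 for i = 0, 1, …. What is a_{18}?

6430

a_{18} = 1·18^3 + 2·18^2 - 3·18 + 4 = 6430.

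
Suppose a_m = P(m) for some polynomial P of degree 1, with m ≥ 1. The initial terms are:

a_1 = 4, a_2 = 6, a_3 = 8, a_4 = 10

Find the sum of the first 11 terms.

1st diffs: 2, 2, 2 (constant).
So a_m = 2m + 2.
Continuing: …, 12, 14, 16, 18, …, a_{11} = 24.
Summing m = 1..11 (11 terms) gives 154.

154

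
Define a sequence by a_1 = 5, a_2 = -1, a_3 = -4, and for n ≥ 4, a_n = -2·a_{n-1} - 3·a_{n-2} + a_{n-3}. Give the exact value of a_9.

71

a_4 = 16  a_5 = -21  a_6 = -10  a_7 = 99  a_8 = -189  a_9 = 71.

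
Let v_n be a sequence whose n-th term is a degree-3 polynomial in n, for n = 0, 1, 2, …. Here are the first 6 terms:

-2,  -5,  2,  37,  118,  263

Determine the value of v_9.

1843

1st diffs: -3, 7, 35, 81, 145.
2nd diffs: 10, 28, 46, 64.
3rd diffs: 18, 18, 18 (constant).
Newton forward-difference form: v_n = -2 + (-3)·C(n,1) + 10·C(n,2) + 18·C(n,3).
At n = 9: n = 9, so v_9 = -2 - 27 + 360 + 1512 = 1843.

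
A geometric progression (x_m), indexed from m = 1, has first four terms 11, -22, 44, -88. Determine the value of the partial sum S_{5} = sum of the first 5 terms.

Common ratio r = -2.
x_m = 11·(-2)^(m-1).
S = 11·((-2)^5 - 1)/(-2 - 1) = 11·(-32 - 1)/(-3) = 121.

121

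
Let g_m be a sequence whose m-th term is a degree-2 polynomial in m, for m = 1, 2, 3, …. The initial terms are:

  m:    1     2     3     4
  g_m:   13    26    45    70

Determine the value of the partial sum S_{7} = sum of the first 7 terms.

574

1st diffs: 13, 19, 25.
2nd diffs: 6, 6 (constant).
So g_m = 3m^2 + 4m + 6.
Continuing: 101, 138, 181.
Summing m = 1..7 (7 terms) gives 574.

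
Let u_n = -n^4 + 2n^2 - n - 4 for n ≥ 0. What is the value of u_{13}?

u_{13} = -1·13^4 + 2·13^2 - 1·13 - 4 = -28240.

-28240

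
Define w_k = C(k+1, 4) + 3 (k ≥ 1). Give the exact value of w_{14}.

C(15, 4) = 1365, so w_{14} = 1368.

1368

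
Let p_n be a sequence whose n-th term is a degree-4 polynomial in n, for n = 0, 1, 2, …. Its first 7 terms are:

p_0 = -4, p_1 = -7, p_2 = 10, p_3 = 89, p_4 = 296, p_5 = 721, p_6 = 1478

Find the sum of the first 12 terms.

43952

1st diffs: -3, 17, 79, 207, 425, 757.
2nd diffs: 20, 62, 128, 218, 332.
3rd diffs: 42, 66, 90, 114.
4th diffs: 24, 24, 24 (constant).
So p_n = n^4 + n^3 - 5n - 4.
Continuing: …, 2705, 4564, 7241, 10946, …, p_{11} = 15913.
Summing n = 0..11 (12 terms) gives 43952.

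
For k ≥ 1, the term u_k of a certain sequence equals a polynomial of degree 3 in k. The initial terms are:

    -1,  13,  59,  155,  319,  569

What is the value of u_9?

2015

1st diffs: 14, 46, 96, 164, 250.
2nd diffs: 32, 50, 68, 86.
3rd diffs: 18, 18, 18 (constant).
Newton forward-difference form: u_k = -1 + 14·C(k-1,1) + 32·C(k-1,2) + 18·C(k-1,3).
At k = 9: k-1 = 8, so u_9 = -1 + 112 + 896 + 1008 = 2015.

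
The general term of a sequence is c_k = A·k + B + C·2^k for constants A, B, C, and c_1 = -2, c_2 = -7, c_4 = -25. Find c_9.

-536

Plug in k = 1, 2, 4: A + B + 2C = -2; 2A + B + 4C = -7; 4A + B + 16C = -25.
Subtracting the first from the second: A + 2C = -5.
Subtracting the second from the third: 2A + 12C = -18.
Solving: C = -1, A = -3, then B = 3.
Hence c_9 = -3·9 + 3 + (-1)·512 = -536.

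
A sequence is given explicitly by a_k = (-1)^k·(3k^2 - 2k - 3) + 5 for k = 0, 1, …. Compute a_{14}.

(-1)^14 = 1; 3k^2 - 2k - 3 at k=14 is 557; so a_{14} = 562.

562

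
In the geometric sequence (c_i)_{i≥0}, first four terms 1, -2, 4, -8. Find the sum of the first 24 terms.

-5592405

Common ratio r = -2.
c_i = 1·(-2)^(i-0).
S = 1·((-2)^24 - 1)/(-2 - 1) = 1·(16777216 - 1)/(-3) = -5592405.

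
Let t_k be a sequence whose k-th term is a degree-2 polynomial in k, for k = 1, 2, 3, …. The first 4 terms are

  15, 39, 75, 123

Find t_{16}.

1st diffs: 24, 36, 48.
2nd diffs: 12, 12 (constant).
Newton forward-difference form: t_k = 15 + 24·C(k-1,1) + 12·C(k-1,2).
At k = 16: k-1 = 15, so t_{16} = 15 + 360 + 1260 = 1635.

1635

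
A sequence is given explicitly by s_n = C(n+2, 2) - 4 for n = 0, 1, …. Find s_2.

2

C(4, 2) = 6, so s_2 = 2.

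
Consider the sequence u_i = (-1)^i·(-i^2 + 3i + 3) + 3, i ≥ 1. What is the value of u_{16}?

(-1)^16 = 1; -i^2 + 3i + 3 at i=16 is -205; so u_{16} = -202.

-202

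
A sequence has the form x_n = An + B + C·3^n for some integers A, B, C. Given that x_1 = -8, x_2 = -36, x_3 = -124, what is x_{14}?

-23914812

The three given values yield: A + B + 3C = -8; 2A + B + 9C = -36; 3A + B + 27C = -124.
Subtracting the first from the second: A + 6C = -28.
Subtracting the second from the third: A + 18C = -88.
Solving: C = -5, A = 2, then B = 5.
So x_n = 2·n + 5 + (-5)·3^n; at n=14 this is -23914812.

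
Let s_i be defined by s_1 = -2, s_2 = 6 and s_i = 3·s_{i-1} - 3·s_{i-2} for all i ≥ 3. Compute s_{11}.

-2430

Compute successive terms:
s_3 = 24; s_4 = 54; s_5 = 90; s_6 = 108; s_7 = 54; s_8 = -162; s_9 = -648; s_{10} = -1458; s_{11} = -2430.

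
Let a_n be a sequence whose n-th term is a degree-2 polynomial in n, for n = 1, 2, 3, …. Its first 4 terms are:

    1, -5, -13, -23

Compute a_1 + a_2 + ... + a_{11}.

-649

1st diffs: -6, -8, -10.
2nd diffs: -2, -2 (constant).
Newton forward-difference form: a_n = 1 + (-6)·C(n-1,1) + (-2)·C(n-1,2).
Continuing: …, -35, -49, -65, -83, …, a_{11} = -149.
Summing n = 1..11 (11 terms) gives -649.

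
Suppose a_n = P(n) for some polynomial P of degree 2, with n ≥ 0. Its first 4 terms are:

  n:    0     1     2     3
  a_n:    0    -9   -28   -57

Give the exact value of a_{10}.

-540

1st diffs: -9, -19, -29.
2nd diffs: -10, -10 (constant).
Newton forward-difference form: a_n = (-9)·C(n,1) + (-10)·C(n,2).
At n = 10: n = 10, so a_{10} = -90 - 450 = -540.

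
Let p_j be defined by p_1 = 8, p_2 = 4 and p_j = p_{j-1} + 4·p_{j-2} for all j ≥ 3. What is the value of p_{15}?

Compute successive terms:
p_3 = 36; p_4 = 52; p_5 = 196; …; p_{12} = 124084; p_{13} = 320068; p_{14} = 816404; p_{15} = 2096676.

2096676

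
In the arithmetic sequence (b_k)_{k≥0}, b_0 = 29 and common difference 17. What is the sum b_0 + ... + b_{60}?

32879

b_k = 29 + (k - 0)·17.
b_{60} = 1049; S = 61·(29 + 1049)/2 = 32879.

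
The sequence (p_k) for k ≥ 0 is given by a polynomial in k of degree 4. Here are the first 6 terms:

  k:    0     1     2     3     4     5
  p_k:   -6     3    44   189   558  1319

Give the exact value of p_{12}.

41814

1st diffs: 9, 41, 145, 369, 761.
2nd diffs: 32, 104, 224, 392.
3rd diffs: 72, 120, 168.
4th diffs: 48, 48 (constant).
Newton forward-difference form: p_k = -6 + 9·C(k,1) + 32·C(k,2) + 72·C(k,3) + 48·C(k,4).
At k = 12: k = 12, so p_{12} = -6 + 108 + 2112 + 15840 + 23760 = 41814.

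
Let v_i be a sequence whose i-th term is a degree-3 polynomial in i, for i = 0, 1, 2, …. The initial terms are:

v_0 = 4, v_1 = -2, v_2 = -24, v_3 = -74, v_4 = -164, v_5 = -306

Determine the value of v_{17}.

1st diffs: -6, -22, -50, -90, -142.
2nd diffs: -16, -28, -40, -52.
3rd diffs: -12, -12, -12 (constant).
So v_i = -2i^3 - 2i^2 - 2i + 4.
Evaluating at i = 17 gives v_{17} = -10434.

-10434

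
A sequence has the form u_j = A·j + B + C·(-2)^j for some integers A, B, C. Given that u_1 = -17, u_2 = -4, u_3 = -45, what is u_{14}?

Write the equations: A + B - 2C = -17; 2A + B + 4C = -4; 3A + B - 8C = -45.
Subtracting the first from the second: A + 6C = 13.
Subtracting the second from the third: A - 12C = -41.
Solving: C = 3, A = -5, then B = -6.
Therefore u_{14} = -70 + (-6) + 3·16384 = 49076.

49076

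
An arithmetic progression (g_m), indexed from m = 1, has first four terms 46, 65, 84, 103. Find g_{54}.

1053

Common difference d = 19.
g_m = 46 + (m - 1)·19.
g_{54} = 46 + 53·19 = 1053.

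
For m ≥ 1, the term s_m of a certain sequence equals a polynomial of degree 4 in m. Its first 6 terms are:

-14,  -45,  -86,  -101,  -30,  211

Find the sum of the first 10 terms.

1st diffs: -31, -41, -15, 71, 241.
2nd diffs: -10, 26, 86, 170.
3rd diffs: 36, 60, 84.
4th diffs: 24, 24 (constant).
Newton forward-difference form: s_m = -14 + (-31)·C(m-1,1) + (-10)·C(m-1,2) + 36·C(m-1,3) + 24·C(m-1,4).
Continuing: 730, 1659, 3154, 5395.
Summing m = 1..10 (10 terms) gives 10873.

10873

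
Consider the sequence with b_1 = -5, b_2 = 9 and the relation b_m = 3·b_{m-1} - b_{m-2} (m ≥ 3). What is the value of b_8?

Step forward from the initial values:
b_3 = 32  b_4 = 87  b_5 = 229  b_6 = 600  b_7 = 1571  b_8 = 4113.

4113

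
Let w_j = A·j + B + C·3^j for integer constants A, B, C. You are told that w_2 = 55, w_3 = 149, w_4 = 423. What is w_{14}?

The three given values yield: 2A + B + 9C = 55; 3A + B + 27C = 149; 4A + B + 81C = 423.
Subtracting the first from the second: A + 18C = 94.
Subtracting the second from the third: A + 54C = 274.
Solving: C = 5, A = 4, then B = 2.
So w_j = 4·j + 2 + 5·3^j; at j=14 this is 23914903.

23914903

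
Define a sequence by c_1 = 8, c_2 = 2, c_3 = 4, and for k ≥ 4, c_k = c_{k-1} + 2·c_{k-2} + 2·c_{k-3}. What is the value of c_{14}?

c_4 = 24;  c_5 = 36;  c_6 = 92;  …;  c_{11} = 5524;  c_{12} = 12548;  c_{13} = 28468;  c_{14} = 64612.

64612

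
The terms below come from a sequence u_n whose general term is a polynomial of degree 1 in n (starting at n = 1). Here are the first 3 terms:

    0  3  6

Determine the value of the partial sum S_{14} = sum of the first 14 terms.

1st diffs: 3, 3 (constant).
So u_n = 3n - 3.
Continuing: …, 9, 12, 15, 18, …, u_{14} = 39.
Summing n = 1..14 (14 terms) gives 273.

273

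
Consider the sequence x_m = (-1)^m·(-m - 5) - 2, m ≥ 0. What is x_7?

(-1)^7 = -1; -m - 5 at m=7 is -12; so x_7 = 10.

10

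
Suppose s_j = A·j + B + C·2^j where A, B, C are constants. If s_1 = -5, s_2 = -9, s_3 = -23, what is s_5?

Plug in j = 1, 2, 3: A + B + 2C = -5; 2A + B + 4C = -9; 3A + B + 8C = -23.
Subtracting the first from the second: A + 2C = -4.
Subtracting the second from the third: A + 4C = -14.
Solving: C = -5, A = 6, then B = -1.
Hence s_5 = 6·5 + (-1) + (-5)·32 = -131.

-131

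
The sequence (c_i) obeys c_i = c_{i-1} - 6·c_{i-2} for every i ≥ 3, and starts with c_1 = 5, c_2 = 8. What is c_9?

-3442

c_3 = -22; c_4 = -70; c_5 = 62; c_6 = 482; c_7 = 110; c_8 = -2782; c_9 = -3442.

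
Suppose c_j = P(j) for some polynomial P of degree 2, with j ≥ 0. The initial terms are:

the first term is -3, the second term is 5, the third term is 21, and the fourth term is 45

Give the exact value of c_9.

357

1st diffs: 8, 16, 24.
2nd diffs: 8, 8 (constant).
Newton forward-difference form: c_j = -3 + 8·C(j,1) + 8·C(j,2).
At j = 9: j = 9, so c_9 = -3 + 72 + 288 = 357.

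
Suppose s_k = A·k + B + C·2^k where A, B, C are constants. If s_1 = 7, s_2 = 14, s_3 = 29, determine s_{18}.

Plug in k = 1, 2, 3: A + B + 2C = 7; 2A + B + 4C = 14; 3A + B + 8C = 29.
Subtracting the first from the second: A + 2C = 7.
Subtracting the second from the third: A + 4C = 15.
Solving: C = 4, A = -1, then B = 0.
So s_k = -1·k + 0 + 4·2^k; at k=18 this is 1048558.

1048558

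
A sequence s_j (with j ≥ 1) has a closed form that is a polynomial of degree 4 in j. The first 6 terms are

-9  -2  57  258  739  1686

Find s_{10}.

15534

1st diffs: 7, 59, 201, 481, 947.
2nd diffs: 52, 142, 280, 466.
3rd diffs: 90, 138, 186.
4th diffs: 48, 48 (constant).
Newton forward-difference form: s_j = -9 + 7·C(j-1,1) + 52·C(j-1,2) + 90·C(j-1,3) + 48·C(j-1,4).
At j = 10: j-1 = 9, so s_{10} = -9 + 63 + 1872 + 7560 + 6048 = 15534.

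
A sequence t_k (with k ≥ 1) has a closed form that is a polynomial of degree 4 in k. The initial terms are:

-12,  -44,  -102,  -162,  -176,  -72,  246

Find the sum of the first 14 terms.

1st diffs: -32, -58, -60, -14, 104, 318.
2nd diffs: -26, -2, 46, 118, 214.
3rd diffs: 24, 48, 72, 96.
4th diffs: 24, 24, 24 (constant).
Newton forward-difference form: t_k = -12 + (-32)·C(k-1,1) + (-26)·C(k-1,2) + 24·C(k-1,3) + 24·C(k-1,4).
Continuing: …, 898, 2028, 3804, 6418, …, t_{14} = 21568.
Summing k = 1..14 (14 terms) gives 59528.

59528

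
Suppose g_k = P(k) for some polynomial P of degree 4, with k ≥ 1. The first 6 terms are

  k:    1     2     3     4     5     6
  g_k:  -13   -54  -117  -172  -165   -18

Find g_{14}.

1st diffs: -41, -63, -55, 7, 147.
2nd diffs: -22, 8, 62, 140.
3rd diffs: 30, 54, 78.
4th diffs: 24, 24 (constant).
Newton forward-difference form: g_k = -13 + (-41)·C(k-1,1) + (-22)·C(k-1,2) + 30·C(k-1,3) + 24·C(k-1,4).
At k = 14: k-1 = 13, so g_{14} = -13 - 533 - 1716 + 8580 + 17160 = 23478.

23478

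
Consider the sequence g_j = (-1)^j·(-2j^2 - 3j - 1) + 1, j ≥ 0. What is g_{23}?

(-1)^23 = -1; -2j^2 - 3j - 1 at j=23 is -1128; so g_{23} = 1129.

1129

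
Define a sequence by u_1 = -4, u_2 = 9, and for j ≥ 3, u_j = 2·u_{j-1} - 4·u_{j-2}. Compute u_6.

-272

Applying the relation repeatedly:
u_3 = 34  u_4 = 32  u_5 = -72  u_6 = -272.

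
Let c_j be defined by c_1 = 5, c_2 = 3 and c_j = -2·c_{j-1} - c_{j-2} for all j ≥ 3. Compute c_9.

c_3 = -11  c_4 = 19  c_5 = -27  c_6 = 35  c_7 = -43  c_8 = 51  c_9 = -59.
(Characteristic roots are -1 and -1.)

-59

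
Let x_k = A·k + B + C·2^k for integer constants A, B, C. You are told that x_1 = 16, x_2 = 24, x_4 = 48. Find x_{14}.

16476

Plug in k = 1, 2, 4: A + B + 2C = 16; 2A + B + 4C = 24; 4A + B + 16C = 48.
Subtracting the first from the second: A + 2C = 8.
Subtracting the second from the third: 2A + 12C = 24.
Solving: C = 1, A = 6, then B = 8.
Therefore x_{14} = 84 + 8 + 1·16384 = 16476.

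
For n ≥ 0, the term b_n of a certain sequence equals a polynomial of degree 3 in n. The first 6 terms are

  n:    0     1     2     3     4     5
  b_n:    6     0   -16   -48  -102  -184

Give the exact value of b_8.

1st diffs: -6, -16, -32, -54, -82.
2nd diffs: -10, -16, -22, -28.
3rd diffs: -6, -6, -6 (constant).
Newton forward-difference form: b_n = 6 + (-6)·C(n,1) + (-10)·C(n,2) + (-6)·C(n,3).
At n = 8: n = 8, so b_8 = 6 - 48 - 280 - 336 = -658.

-658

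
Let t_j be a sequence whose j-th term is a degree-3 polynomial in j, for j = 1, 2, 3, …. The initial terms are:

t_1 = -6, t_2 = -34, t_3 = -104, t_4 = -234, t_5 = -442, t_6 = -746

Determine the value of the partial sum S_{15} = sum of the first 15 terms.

1st diffs: -28, -70, -130, -208, -304.
2nd diffs: -42, -60, -78, -96.
3rd diffs: -18, -18, -18 (constant).
Newton forward-difference form: t_j = -6 + (-28)·C(j-1,1) + (-42)·C(j-1,2) + (-18)·C(j-1,3).
Continuing: …, -1164, -1714, -2414, -3282, …, t_{15} = -10772.
Summing j = 1..15 (15 terms) gives -46710.

-46710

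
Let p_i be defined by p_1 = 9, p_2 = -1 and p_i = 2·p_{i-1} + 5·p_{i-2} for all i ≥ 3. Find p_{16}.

286441641

Iterate the recurrence:
p_3 = 43; p_4 = 81; p_5 = 377; …; p_{13} = 6979257; p_{14} = 24072119; p_{15} = 83040523; p_{16} = 286441641.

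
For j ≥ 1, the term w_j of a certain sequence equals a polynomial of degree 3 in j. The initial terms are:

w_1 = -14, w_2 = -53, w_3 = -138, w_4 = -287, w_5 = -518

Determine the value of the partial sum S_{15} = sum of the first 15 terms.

-49805

1st diffs: -39, -85, -149, -231.
2nd diffs: -46, -64, -82.
3rd diffs: -18, -18 (constant).
Newton forward-difference form: w_j = -14 + (-39)·C(j-1,1) + (-46)·C(j-1,2) + (-18)·C(j-1,3).
Continuing: …, -849, -1298, -1883, -2622, …, w_{15} = -11298.
Summing j = 1..15 (15 terms) gives -49805.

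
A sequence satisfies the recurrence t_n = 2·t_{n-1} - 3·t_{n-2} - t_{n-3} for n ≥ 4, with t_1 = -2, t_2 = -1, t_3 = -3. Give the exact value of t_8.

Step forward from the initial values:
t_4 = -1, t_5 = 8, t_6 = 22, t_7 = 21, t_8 = -32.

-32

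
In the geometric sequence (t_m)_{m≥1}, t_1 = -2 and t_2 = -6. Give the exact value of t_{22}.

Common ratio r = 3.
t_m = (-2)·3^(m-1).
t_{22} = (-2)·3^21 = -20920706406.

-20920706406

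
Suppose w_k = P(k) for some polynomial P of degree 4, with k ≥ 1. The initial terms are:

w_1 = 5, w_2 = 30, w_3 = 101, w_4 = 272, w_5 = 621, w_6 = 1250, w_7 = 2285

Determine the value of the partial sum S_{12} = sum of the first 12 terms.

57568

1st diffs: 25, 71, 171, 349, 629, 1035.
2nd diffs: 46, 100, 178, 280, 406.
3rd diffs: 54, 78, 102, 126.
4th diffs: 24, 24, 24 (constant).
Newton forward-difference form: w_k = 5 + 25·C(k-1,1) + 46·C(k-1,2) + 54·C(k-1,3) + 24·C(k-1,4).
Continuing: …, 3876, 6197, 9446, 13845, …, w_{12} = 19640.
Summing k = 1..12 (12 terms) gives 57568.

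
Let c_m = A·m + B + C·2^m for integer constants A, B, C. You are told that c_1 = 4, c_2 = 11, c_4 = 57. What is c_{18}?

1048555

Plug in m = 1, 2, 4: A + B + 2C = 4; 2A + B + 4C = 11; 4A + B + 16C = 57.
Subtracting the first from the second: A + 2C = 7.
Subtracting the second from the third: 2A + 12C = 46.
Solving: C = 4, A = -1, then B = -3.
So c_m = -1·m + (-3) + 4·2^m; at m=18 this is 1048555.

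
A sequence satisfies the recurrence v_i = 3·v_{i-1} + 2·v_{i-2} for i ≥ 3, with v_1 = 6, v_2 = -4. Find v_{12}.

-178904

Step forward from the initial values:
v_3 = 0  v_4 = -8  v_5 = -24  v_6 = -88  v_7 = -312  v_8 = -1112  v_9 = -3960  v_{10} = -14104  v_{11} = -50232  v_{12} = -178904.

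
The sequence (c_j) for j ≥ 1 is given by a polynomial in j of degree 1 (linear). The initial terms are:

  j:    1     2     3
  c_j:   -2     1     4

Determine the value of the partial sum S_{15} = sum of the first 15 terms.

285

1st diffs: 3, 3 (constant).
So c_j = 3j - 5.
Continuing: …, 7, 10, 13, 16, …, c_{15} = 40.
Summing j = 1..15 (15 terms) gives 285.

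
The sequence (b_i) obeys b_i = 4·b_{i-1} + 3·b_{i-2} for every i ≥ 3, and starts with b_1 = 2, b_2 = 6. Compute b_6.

2982

Applying the relation repeatedly:
b_3 = 30; b_4 = 138; b_5 = 642; b_6 = 2982.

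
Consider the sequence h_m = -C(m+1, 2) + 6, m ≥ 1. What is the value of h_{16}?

C(17, 2) = 136, so h_{16} = -130.

-130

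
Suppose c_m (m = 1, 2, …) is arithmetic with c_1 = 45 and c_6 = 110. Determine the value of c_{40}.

552

Common difference d = (110 - 45) / (6 - 1) = 13.
c_m = 45 + (m - 1)·13.
c_{40} = 45 + 39·13 = 552.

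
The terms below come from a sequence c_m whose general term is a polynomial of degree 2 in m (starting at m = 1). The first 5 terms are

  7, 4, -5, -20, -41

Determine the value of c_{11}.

1st diffs: -3, -9, -15, -21.
2nd diffs: -6, -6, -6 (constant).
Newton forward-difference form: c_m = 7 + (-3)·C(m-1,1) + (-6)·C(m-1,2).
At m = 11: m-1 = 10, so c_{11} = 7 - 30 - 270 = -293.

-293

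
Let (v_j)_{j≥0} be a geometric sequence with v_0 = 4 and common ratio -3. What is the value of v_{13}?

v_j = 4·(-3)^(j-0).
v_{13} = 4·(-3)^13 = -6377292.

-6377292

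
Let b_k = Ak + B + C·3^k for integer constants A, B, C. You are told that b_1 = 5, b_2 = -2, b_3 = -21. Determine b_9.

-19683

At k = 1, 2, 3: A + B + 3C = 5; 2A + B + 9C = -2; 3A + B + 27C = -21.
Subtracting the first from the second: A + 6C = -7.
Subtracting the second from the third: A + 18C = -19.
Solving: C = -1, A = -1, then B = 9.
So b_k = -1·k + 9 + (-1)·3^k; at k=9 this is -19683.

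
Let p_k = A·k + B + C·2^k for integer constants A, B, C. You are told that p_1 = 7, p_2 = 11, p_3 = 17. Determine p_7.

145

At k = 1, 2, 3: A + B + 2C = 7; 2A + B + 4C = 11; 3A + B + 8C = 17.
Subtracting the first from the second: A + 2C = 4.
Subtracting the second from the third: A + 4C = 6.
Solving: C = 1, A = 2, then B = 3.
Therefore p_7 = 14 + 3 + 1·128 = 145.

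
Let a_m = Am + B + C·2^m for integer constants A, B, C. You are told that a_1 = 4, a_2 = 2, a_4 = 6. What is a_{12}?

Plug in m = 1, 2, 4: A + B + 2C = 4; 2A + B + 4C = 2; 4A + B + 16C = 6.
Subtracting the first from the second: A + 2C = -2.
Subtracting the second from the third: 2A + 12C = 4.
Solving: C = 1, A = -4, then B = 6.
Hence a_{12} = -4·12 + 6 + 1·4096 = 4054.

4054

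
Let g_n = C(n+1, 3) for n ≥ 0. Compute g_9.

120

C(10, 3) = 120, so g_9 = 120.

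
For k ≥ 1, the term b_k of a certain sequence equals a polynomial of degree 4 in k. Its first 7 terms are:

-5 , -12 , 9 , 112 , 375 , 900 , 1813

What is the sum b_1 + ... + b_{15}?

157712

1st diffs: -7, 21, 103, 263, 525, 913.
2nd diffs: 28, 82, 160, 262, 388.
3rd diffs: 54, 78, 102, 126.
4th diffs: 24, 24, 24 (constant).
Newton forward-difference form: b_k = -5 + (-7)·C(k-1,1) + 28·C(k-1,2) + 54·C(k-1,3) + 24·C(k-1,4).
Continuing: …, 3264, 5427, 8500, 12705, …, b_{15} = 46125.
Summing k = 1..15 (15 terms) gives 157712.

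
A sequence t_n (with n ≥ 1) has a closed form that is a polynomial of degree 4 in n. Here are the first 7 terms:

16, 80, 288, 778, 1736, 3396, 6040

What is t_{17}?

1st diffs: 64, 208, 490, 958, 1660, 2644.
2nd diffs: 144, 282, 468, 702, 984.
3rd diffs: 138, 186, 234, 282.
4th diffs: 48, 48, 48 (constant).
Newton forward-difference form: t_n = 16 + 64·C(n-1,1) + 144·C(n-1,2) + 138·C(n-1,3) + 48·C(n-1,4).
At n = 17: n-1 = 16, so t_{17} = 16 + 1024 + 17280 + 77280 + 87360 = 182960.

182960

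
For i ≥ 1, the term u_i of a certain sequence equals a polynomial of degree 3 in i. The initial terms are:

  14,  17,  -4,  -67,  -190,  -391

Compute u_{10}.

-2335

1st diffs: 3, -21, -63, -123, -201.
2nd diffs: -24, -42, -60, -78.
3rd diffs: -18, -18, -18 (constant).
Newton forward-difference form: u_i = 14 + 3·C(i-1,1) + (-24)·C(i-1,2) + (-18)·C(i-1,3).
At i = 10: i-1 = 9, so u_{10} = 14 + 27 - 864 - 1512 = -2335.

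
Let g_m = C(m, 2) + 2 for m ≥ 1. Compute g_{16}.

C(16, 2) = 120, so g_{16} = 122.

122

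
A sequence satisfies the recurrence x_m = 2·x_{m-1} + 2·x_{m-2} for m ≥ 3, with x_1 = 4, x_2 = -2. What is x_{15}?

345856

x_3 = 4  x_4 = 4  x_5 = 16  …  x_{12} = 16960  x_{13} = 46336  x_{14} = 126592  x_{15} = 345856.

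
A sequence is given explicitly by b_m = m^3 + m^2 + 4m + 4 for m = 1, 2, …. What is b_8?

612

b_8 = 1·8^3 + 1·8^2 + 4·8 + 4 = 612.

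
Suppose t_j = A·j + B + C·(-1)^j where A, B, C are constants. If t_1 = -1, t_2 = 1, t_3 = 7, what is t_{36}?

Write the equations: A + B - C = -1; 2A + B + C = 1; 3A + B - C = 7.
Subtracting the first from the second: A + 2C = 2.
Subtracting the second from the third: A - 2C = 6.
Solving: C = -1, A = 4, then B = -6.
So t_j = 4·j + (-6) + (-1)·(-1)^j; at j=36 this is 137.

137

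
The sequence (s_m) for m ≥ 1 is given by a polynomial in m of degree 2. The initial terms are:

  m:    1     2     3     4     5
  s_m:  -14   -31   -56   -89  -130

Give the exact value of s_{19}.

-1544

1st diffs: -17, -25, -33, -41.
2nd diffs: -8, -8, -8 (constant).
So s_m = -4m^2 - 5m - 5.
Evaluating at m = 19 gives s_{19} = -1544.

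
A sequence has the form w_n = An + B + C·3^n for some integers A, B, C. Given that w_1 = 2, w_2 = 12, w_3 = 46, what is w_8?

At n = 1, 2, 3: A + B + 3C = 2; 2A + B + 9C = 12; 3A + B + 27C = 46.
Subtracting the first from the second: A + 6C = 10.
Subtracting the second from the third: A + 18C = 34.
Solving: C = 2, A = -2, then B = -2.
Therefore w_8 = -16 + (-2) + 2·6561 = 13104.

13104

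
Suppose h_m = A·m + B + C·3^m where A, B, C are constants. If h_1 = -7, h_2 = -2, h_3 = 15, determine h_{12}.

531420

Write the equations: A + B + 3C = -7; 2A + B + 9C = -2; 3A + B + 27C = 15.
Subtracting the first from the second: A + 6C = 5.
Subtracting the second from the third: A + 18C = 17.
Solving: C = 1, A = -1, then B = -9.
Hence h_{12} = -1·12 + (-9) + 1·531441 = 531420.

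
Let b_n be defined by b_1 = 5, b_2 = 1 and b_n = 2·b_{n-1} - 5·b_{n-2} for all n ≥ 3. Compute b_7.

b_3 = -23, b_4 = -51, b_5 = 13, b_6 = 281, b_7 = 497.

497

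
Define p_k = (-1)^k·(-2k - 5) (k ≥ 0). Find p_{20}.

-45

(-1)^20 = 1; -2k - 5 at k=20 is -45; so p_{20} = -45.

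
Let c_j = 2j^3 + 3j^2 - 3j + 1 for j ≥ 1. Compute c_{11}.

2993

c_{11} = 2·11^3 + 3·11^2 - 3·11 + 1 = 2993.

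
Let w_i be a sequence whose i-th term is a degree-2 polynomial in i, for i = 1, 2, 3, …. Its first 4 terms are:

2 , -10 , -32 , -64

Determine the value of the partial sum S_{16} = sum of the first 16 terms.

-7008

1st diffs: -12, -22, -32.
2nd diffs: -10, -10 (constant).
Newton forward-difference form: w_i = 2 + (-12)·C(i-1,1) + (-10)·C(i-1,2).
Continuing: …, -106, -158, -220, -292, …, w_{16} = -1228.
Summing i = 1..16 (16 terms) gives -7008.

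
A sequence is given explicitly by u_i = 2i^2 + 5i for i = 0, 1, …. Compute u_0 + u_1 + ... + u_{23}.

10028

Over i = 0..23: Σi = 276, Σi² = 4324.
Total = (2)·4324 + (5)·276 = 10028.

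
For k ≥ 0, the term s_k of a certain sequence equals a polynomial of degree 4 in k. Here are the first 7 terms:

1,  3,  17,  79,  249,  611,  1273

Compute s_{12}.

1st diffs: 2, 14, 62, 170, 362, 662.
2nd diffs: 12, 48, 108, 192, 300.
3rd diffs: 36, 60, 84, 108.
4th diffs: 24, 24, 24 (constant).
So s_k = k^4 - k^2 + 2k + 1.
Evaluating at k = 12 gives s_{12} = 20617.

20617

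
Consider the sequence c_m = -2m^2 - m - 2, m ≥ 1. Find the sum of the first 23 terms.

-8970

Over m = 1..23: Σm = 276, Σm² = 4324.
Total = (-2)·4324 + (-1)·276 + (-2)·23 = -8970.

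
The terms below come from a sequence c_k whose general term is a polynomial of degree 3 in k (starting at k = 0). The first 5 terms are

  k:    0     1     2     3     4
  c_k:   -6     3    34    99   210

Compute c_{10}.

1st diffs: 9, 31, 65, 111.
2nd diffs: 22, 34, 46.
3rd diffs: 12, 12 (constant).
Newton forward-difference form: c_k = -6 + 9·C(k,1) + 22·C(k,2) + 12·C(k,3).
At k = 10: k = 10, so c_{10} = -6 + 90 + 990 + 1440 = 2514.

2514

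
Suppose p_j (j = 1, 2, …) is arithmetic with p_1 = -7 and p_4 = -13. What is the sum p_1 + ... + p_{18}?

-432

Common difference d = (-13 - (-7)) / (4 - 1) = -2.
p_j = -7 + (j - 1)·(-2).
p_{18} = -41; S = 18·(-7 + (-41))/2 = -432.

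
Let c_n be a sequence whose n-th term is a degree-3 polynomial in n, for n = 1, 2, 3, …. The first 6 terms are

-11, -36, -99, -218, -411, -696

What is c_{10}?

-3116

1st diffs: -25, -63, -119, -193, -285.
2nd diffs: -38, -56, -74, -92.
3rd diffs: -18, -18, -18 (constant).
So c_n = -3n^3 - n^2 - n - 6.
Evaluating at n = 10 gives c_{10} = -3116.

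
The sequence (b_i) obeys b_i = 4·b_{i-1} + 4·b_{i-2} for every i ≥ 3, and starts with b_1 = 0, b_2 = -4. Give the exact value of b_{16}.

Iterate the recurrence:
b_3 = -16;  b_4 = -80;  b_5 = -384;  …;  b_{13} = -113541120;  b_{14} = -548225024;  b_{15} = -2647064576;  b_{16} = -12781158400.

-12781158400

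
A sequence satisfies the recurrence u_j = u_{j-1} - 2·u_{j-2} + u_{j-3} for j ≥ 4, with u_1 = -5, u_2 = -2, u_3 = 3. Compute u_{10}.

Step forward from the initial values:
u_4 = 2, u_5 = -6, u_6 = -7, u_7 = 7, u_8 = 15, u_9 = -6, u_{10} = -29.

-29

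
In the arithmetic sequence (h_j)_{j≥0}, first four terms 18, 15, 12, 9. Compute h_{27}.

Common difference d = -3.
h_j = 18 + (j - 0)·(-3).
h_{27} = 18 + 27·(-3) = -63.

-63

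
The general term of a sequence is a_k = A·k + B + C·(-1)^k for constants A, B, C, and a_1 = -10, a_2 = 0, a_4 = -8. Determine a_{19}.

Write the equations: A + B - C = -10; 2A + B + C = 0; 4A + B + C = -8.
Subtracting the first from the second: A + 2C = 10.
Subtracting the second from the third: 2A = -8.
Solving: C = 7, A = -4, then B = 1.
Therefore a_{19} = -76 + 1 + 7·(-1) = -82.

-82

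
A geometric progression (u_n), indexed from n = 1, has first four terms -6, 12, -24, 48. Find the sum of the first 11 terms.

Common ratio r = -2.
u_n = (-6)·(-2)^(n-1).
S = (-6)·((-2)^11 - 1)/(-2 - 1) = (-6)·(-2048 - 1)/(-3) = -4098.

-4098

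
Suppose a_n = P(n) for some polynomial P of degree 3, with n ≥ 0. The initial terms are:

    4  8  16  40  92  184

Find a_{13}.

3800

1st diffs: 4, 8, 24, 52, 92.
2nd diffs: 4, 16, 28, 40.
3rd diffs: 12, 12, 12 (constant).
Newton forward-difference form: a_n = 4 + 4·C(n,1) + 4·C(n,2) + 12·C(n,3).
At n = 13: n = 13, so a_{13} = 4 + 52 + 312 + 3432 = 3800.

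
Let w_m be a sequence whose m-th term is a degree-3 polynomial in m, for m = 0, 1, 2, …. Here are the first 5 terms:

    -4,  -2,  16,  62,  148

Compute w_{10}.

2176

1st diffs: 2, 18, 46, 86.
2nd diffs: 16, 28, 40.
3rd diffs: 12, 12 (constant).
So w_m = 2m^3 + 2m^2 - 2m - 4.
Evaluating at m = 10 gives w_{10} = 2176.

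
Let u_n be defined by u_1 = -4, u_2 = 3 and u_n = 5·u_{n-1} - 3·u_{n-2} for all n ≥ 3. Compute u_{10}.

811638

u_3 = 27; u_4 = 126; u_5 = 549; u_6 = 2367; u_7 = 10188; u_8 = 43839; u_9 = 188631; u_{10} = 811638.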